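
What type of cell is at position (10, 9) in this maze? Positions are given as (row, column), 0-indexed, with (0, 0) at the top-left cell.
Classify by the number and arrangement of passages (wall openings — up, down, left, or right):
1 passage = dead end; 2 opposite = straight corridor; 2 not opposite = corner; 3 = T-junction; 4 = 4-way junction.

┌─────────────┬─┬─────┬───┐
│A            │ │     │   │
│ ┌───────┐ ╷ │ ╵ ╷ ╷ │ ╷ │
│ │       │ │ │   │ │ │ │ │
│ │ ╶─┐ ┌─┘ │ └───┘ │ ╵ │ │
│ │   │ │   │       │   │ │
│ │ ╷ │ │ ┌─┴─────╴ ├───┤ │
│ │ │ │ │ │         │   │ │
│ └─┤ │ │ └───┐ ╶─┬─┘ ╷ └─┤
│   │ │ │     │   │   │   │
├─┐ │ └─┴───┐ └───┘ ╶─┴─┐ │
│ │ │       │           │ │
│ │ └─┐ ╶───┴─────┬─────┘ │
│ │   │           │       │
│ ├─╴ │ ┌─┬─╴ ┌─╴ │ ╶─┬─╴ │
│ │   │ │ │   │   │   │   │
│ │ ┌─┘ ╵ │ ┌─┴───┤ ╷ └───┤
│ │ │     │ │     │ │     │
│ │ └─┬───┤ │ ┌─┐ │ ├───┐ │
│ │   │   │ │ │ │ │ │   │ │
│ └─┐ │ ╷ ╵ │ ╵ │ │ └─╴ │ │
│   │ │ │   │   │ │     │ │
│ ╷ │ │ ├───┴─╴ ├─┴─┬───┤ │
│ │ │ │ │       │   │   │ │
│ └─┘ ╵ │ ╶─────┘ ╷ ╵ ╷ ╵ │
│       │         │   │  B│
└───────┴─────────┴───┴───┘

Checking cell at (10, 9):
Number of passages: 2
Cell type: corner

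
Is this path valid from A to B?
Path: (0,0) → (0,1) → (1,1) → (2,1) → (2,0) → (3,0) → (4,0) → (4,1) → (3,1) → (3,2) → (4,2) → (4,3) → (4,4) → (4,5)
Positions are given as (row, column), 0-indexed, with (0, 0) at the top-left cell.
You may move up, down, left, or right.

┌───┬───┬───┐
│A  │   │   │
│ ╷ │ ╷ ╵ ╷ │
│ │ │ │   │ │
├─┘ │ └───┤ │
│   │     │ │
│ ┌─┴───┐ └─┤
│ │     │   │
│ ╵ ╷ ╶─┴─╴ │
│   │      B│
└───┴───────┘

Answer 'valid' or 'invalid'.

Checking path validity:
Result: All consecutive moves are passable.

valid

Correct solution:

┌───┬───┬───┐
│A ↓│   │   │
│ ╷ │ ╷ ╵ ╷ │
│ │↓│ │   │ │
├─┘ │ └───┤ │
│↓ ↲│     │ │
│ ┌─┴───┐ └─┤
│↓│↱ ↓  │   │
│ ╵ ╷ ╶─┴─╴ │
│↳ ↑│↳ → → B│
└───┴───────┘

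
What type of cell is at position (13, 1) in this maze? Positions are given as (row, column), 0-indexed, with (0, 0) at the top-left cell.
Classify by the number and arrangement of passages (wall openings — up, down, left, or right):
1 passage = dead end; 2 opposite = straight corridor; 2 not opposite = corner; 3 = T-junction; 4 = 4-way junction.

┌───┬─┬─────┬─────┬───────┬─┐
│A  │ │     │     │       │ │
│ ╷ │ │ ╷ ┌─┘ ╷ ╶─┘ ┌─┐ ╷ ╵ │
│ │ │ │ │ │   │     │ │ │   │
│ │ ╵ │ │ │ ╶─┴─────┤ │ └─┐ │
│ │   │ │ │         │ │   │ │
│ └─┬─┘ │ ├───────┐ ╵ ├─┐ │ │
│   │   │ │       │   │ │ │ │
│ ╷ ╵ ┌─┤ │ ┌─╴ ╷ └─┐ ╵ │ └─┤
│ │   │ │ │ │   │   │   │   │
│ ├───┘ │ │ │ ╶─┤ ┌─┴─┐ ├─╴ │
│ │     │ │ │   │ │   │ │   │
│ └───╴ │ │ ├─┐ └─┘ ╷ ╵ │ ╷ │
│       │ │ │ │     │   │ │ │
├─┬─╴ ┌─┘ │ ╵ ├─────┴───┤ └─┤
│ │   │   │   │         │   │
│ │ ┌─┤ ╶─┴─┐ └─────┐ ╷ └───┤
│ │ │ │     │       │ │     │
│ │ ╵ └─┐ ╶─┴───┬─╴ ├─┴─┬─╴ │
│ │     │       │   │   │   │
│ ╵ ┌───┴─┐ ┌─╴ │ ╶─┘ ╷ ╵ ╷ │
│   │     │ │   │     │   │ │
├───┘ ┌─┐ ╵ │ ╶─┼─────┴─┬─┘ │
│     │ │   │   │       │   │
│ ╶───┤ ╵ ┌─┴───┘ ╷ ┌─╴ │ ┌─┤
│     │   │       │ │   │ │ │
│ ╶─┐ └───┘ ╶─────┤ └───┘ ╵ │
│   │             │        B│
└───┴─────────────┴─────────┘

Checking cell at (13, 1):
Number of passages: 1
Cell type: dead end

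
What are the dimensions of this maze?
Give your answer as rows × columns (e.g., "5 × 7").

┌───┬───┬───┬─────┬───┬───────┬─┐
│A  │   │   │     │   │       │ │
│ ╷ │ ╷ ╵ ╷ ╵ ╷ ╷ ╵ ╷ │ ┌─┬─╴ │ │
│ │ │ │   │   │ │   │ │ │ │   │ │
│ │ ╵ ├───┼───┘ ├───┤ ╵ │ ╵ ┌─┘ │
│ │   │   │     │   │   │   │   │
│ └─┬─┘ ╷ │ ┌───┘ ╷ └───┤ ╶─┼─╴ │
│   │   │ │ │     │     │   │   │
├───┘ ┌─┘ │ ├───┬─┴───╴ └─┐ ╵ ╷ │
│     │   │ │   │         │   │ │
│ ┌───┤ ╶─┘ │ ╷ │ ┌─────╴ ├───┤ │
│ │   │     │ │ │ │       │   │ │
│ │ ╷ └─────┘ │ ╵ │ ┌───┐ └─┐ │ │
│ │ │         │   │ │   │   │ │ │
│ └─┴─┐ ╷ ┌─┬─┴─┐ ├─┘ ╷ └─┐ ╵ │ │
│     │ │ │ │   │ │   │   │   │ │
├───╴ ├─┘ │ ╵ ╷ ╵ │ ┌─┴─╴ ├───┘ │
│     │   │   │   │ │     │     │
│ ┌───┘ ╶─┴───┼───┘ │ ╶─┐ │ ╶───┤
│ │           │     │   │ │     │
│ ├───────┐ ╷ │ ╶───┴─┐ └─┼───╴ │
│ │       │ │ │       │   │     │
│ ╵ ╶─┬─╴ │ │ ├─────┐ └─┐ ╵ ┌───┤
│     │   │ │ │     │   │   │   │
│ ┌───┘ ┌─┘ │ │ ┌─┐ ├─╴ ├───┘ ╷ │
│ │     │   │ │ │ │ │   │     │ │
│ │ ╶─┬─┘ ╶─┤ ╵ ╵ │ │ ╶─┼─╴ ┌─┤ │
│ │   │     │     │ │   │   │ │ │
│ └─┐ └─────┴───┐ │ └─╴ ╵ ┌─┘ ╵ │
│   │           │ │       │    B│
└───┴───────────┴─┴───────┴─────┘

Counting the maze dimensions:
Rows (vertical): 15
Columns (horizontal): 16
Dimensions: 15 × 16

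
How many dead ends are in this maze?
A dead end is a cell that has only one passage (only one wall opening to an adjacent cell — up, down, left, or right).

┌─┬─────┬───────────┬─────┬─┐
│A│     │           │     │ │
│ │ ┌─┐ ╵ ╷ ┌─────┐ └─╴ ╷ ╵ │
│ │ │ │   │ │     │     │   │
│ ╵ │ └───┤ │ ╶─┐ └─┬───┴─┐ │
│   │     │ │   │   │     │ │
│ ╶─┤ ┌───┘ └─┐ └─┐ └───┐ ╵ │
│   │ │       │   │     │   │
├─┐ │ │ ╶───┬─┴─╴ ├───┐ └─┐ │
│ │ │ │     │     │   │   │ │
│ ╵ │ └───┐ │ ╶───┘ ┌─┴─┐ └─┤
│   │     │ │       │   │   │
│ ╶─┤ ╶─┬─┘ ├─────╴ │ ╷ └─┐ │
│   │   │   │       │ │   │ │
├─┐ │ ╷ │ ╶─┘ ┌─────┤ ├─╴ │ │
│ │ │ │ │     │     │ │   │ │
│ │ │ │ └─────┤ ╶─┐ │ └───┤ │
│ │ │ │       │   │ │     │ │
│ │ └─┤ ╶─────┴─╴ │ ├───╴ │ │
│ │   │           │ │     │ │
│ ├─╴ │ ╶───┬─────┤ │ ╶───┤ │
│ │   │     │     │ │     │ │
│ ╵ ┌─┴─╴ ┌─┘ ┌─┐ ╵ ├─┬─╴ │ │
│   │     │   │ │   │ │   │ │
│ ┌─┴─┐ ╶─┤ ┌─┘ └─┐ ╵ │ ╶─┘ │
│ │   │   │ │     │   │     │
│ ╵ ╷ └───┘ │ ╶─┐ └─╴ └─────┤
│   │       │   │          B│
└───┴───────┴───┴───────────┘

Checking each cell for number of passages:

Dead ends found at positions:
  (0, 0)
  (0, 10)
  (0, 13)
  (1, 2)
  (2, 4)
  (2, 10)
  (3, 6)
  (4, 0)
  (4, 10)
  (4, 13)
  (5, 4)
  (7, 0)
  (7, 11)
  (8, 2)
  (8, 6)
  (10, 5)
  (11, 2)
  (11, 7)
  (11, 10)
  (12, 4)
  (13, 7)
  (13, 13)
Total dead ends: 22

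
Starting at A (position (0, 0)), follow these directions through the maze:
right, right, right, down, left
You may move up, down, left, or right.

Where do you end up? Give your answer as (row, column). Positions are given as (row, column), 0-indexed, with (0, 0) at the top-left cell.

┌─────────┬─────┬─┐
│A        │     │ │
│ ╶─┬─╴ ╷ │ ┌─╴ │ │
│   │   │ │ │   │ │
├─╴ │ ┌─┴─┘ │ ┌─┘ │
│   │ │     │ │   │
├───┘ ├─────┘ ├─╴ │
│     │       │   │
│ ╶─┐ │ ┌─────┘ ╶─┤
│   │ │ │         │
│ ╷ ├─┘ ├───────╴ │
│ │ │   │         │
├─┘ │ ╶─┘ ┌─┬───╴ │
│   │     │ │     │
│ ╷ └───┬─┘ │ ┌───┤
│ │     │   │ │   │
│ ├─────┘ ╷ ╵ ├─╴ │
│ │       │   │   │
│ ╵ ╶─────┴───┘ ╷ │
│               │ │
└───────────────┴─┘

Following directions step by step:
Start: (0, 0)
  right: (0, 0) → (0, 1)
  right: (0, 1) → (0, 2)
  right: (0, 2) → (0, 3)
  down: (0, 3) → (1, 3)
  left: (1, 3) → (1, 2)
Final position: (1, 2)

Path taken:

┌─────────┬─────┬─┐
│A → → ↓  │     │ │
│ ╶─┬─╴ ╷ │ ┌─╴ │ │
│   │B ↲│ │ │   │ │
├─╴ │ ┌─┴─┘ │ ┌─┘ │
│   │ │     │ │   │
├───┘ ├─────┘ ├─╴ │
│     │       │   │
│ ╶─┐ │ ┌─────┘ ╶─┤
│   │ │ │         │
│ ╷ ├─┘ ├───────╴ │
│ │ │   │         │
├─┘ │ ╶─┘ ┌─┬───╴ │
│   │     │ │     │
│ ╷ └───┬─┘ │ ┌───┤
│ │     │   │ │   │
│ ├─────┘ ╷ ╵ ├─╴ │
│ │       │   │   │
│ ╵ ╶─────┴───┘ ╷ │
│               │ │
└───────────────┴─┘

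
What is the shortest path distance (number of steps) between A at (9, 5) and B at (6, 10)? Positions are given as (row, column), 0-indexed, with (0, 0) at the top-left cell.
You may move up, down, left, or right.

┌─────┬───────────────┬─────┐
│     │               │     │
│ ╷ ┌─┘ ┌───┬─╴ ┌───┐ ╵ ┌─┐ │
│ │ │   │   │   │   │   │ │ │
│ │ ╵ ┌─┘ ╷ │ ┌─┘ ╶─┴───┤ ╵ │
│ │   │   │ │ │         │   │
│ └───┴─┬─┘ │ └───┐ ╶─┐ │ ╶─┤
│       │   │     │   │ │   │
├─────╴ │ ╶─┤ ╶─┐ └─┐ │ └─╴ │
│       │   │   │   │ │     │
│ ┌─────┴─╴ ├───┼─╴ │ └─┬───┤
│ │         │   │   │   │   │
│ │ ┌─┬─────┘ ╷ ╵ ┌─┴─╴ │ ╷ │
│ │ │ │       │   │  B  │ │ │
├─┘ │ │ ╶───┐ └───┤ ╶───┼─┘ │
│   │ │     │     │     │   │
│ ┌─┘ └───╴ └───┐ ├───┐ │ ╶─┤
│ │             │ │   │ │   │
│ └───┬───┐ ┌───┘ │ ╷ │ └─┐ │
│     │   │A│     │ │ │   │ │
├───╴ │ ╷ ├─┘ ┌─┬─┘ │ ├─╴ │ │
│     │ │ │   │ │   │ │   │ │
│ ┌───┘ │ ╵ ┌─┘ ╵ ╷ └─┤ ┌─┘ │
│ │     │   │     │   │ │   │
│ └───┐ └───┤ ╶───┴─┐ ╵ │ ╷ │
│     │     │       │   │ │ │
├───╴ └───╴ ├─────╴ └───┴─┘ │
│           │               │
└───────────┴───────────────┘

Finding path from (9, 5) to (6, 10):
Path: (9,5) → (8,5) → (7,5) → (7,4) → (7,3) → (6,3) → (6,4) → (6,5) → (6,6) → (5,6) → (5,7) → (6,7) → (6,8) → (5,8) → (5,9) → (4,9) → (4,8) → (3,8) → (3,7) → (3,6) → (2,6) → (1,6) → (1,7) → (0,7) → (0,8) → (0,9) → (0,10) → (1,10) → (1,11) → (0,11) → (0,12) → (0,13) → (1,13) → (2,13) → (2,12) → (3,12) → (3,13) → (4,13) → (4,12) → (4,11) → (3,11) → (2,11) → (2,10) → (2,9) → (3,9) → (3,10) → (4,10) → (5,10) → (5,11) → (6,11) → (6,10)
Distance: 50 steps

Solution:

┌─────┬───────────────┬─────┐
│     │        ↱ → → ↓│↱ → ↓│
│ ╷ ┌─┘ ┌───┬─╴ ┌───┐ ╵ ┌─┐ │
│ │ │   │   │↱ ↑│   │↳ ↑│ │↓│
│ │ ╵ ┌─┘ ╷ │ ┌─┘ ╶─┴───┤ ╵ │
│ │   │   │ │↑│    ↓ ← ↰│↓ ↲│
│ └───┴─┬─┘ │ └───┐ ╶─┐ │ ╶─┤
│       │   │↑ ← ↰│↳ ↓│↑│↳ ↓│
├─────╴ │ ╶─┤ ╶─┐ └─┐ │ └─╴ │
│       │   │   │↑ ↰│↓│↑ ← ↲│
│ ┌─────┴─╴ ├───┼─╴ │ └─┬───┤
│ │         │↱ ↓│↱ ↑│↳ ↓│   │
│ │ ┌─┬─────┘ ╷ ╵ ┌─┴─╴ │ ╷ │
│ │ │ │↱ → → ↑│↳ ↑│  B ↲│ │ │
├─┘ │ │ ╶───┐ └───┤ ╶───┼─┘ │
│   │ │↑ ← ↰│     │     │   │
│ ┌─┘ └───╴ └───┐ ├───┐ │ ╶─┤
│ │        ↑    │ │   │ │   │
│ └───┬───┐ ┌───┘ │ ╷ │ └─┐ │
│     │   │A│     │ │ │   │ │
├───╴ │ ╷ ├─┘ ┌─┬─┘ │ ├─╴ │ │
│     │ │ │   │ │   │ │   │ │
│ ┌───┘ │ ╵ ┌─┘ ╵ ╷ └─┤ ┌─┘ │
│ │     │   │     │   │ │   │
│ └───┐ └───┤ ╶───┴─┐ ╵ │ ╷ │
│     │     │       │   │ │ │
├───╴ └───╴ ├─────╴ └───┴─┘ │
│           │               │
└───────────┴───────────────┘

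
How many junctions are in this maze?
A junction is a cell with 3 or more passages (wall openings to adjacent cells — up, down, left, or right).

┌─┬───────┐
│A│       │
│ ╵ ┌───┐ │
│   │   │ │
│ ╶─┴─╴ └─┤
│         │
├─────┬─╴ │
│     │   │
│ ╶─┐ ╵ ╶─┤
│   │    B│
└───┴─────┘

Checking each cell for number of passages:

Junctions found (3+ passages):
  (1, 0): 3 passages
  (2, 3): 3 passages
  (4, 3): 3 passages
Total junctions: 3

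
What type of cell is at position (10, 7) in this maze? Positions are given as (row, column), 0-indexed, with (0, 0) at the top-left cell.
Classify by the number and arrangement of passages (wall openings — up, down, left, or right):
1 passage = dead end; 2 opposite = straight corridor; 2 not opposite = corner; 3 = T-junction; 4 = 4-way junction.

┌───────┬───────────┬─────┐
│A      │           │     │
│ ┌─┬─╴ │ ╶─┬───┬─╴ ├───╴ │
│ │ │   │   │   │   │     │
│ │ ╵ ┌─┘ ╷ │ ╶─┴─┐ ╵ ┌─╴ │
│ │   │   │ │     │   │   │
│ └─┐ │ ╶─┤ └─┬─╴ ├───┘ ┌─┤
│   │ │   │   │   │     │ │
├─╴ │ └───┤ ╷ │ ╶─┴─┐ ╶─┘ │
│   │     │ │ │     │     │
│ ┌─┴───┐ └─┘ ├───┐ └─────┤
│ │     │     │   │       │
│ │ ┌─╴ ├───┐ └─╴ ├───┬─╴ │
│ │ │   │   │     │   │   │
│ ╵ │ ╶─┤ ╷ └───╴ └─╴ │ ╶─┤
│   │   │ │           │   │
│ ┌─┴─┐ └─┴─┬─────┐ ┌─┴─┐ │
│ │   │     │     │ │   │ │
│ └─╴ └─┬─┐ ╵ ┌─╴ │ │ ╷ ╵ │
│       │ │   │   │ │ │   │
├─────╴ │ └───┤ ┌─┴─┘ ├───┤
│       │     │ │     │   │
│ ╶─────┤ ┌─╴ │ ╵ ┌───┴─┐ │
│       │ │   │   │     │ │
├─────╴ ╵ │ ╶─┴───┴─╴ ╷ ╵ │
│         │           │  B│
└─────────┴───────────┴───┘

Checking cell at (10, 7):
Number of passages: 2
Cell type: straight corridor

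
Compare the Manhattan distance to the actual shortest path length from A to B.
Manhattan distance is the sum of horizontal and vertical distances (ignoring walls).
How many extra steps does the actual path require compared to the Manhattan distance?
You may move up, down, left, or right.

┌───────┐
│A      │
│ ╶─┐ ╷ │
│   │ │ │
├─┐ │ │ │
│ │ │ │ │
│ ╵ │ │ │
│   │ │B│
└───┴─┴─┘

Manhattan distance: |3 - 0| + |3 - 0| = 6
Actual path length: 6
Extra steps: 6 - 6 = 0

Solution:

┌───────┐
│A → → ↓│
│ ╶─┐ ╷ │
│   │ │↓│
├─┐ │ │ │
│ │ │ │↓│
│ ╵ │ │ │
│   │ │B│
└───┴─┴─┘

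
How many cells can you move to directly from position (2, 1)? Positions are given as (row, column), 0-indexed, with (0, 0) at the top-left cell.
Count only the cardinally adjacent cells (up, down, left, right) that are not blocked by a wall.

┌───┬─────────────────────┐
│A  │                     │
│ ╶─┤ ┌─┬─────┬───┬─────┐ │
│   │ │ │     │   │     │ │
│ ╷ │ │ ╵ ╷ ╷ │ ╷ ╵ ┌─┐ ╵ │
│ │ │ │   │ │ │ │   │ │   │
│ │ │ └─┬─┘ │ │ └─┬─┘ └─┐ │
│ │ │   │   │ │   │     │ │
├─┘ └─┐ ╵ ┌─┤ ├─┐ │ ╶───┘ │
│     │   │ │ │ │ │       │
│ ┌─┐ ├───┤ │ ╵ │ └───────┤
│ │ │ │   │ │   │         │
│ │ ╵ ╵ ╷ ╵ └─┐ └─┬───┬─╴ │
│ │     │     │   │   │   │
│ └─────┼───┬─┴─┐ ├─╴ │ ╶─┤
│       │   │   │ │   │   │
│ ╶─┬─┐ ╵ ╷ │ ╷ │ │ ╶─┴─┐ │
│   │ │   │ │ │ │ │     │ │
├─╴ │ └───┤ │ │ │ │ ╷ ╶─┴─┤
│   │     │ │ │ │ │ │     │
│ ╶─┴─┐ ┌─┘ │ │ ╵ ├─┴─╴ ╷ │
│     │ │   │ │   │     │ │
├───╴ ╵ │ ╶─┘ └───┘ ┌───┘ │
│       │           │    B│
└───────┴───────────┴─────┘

Checking passable neighbors of (2, 1):
Neighbors: (1, 1), (3, 1)
Count: 2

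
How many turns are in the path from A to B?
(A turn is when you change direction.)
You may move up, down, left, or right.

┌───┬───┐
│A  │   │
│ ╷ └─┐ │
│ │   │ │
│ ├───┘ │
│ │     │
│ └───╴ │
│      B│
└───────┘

Directions: down, down, down, right, right, right
Number of turns: 1

Solution:

┌───┬───┐
│A  │   │
│ ╷ └─┐ │
│↓│   │ │
│ ├───┘ │
│↓│     │
│ └───╴ │
│↳ → → B│
└───────┘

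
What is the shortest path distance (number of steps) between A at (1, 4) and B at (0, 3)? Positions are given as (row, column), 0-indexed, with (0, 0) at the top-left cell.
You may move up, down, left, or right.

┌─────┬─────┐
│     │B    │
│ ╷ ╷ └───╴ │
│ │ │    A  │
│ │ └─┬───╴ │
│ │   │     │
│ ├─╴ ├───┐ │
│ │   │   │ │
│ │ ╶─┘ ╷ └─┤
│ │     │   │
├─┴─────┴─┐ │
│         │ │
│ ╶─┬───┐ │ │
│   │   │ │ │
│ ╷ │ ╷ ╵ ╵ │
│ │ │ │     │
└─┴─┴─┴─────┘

Finding path from (1, 4) to (0, 3):
Path: (1,4) → (1,5) → (0,5) → (0,4) → (0,3)
Distance: 4 steps

Solution:

┌─────┬─────┐
│     │B ← ↰│
│ ╷ ╷ └───╴ │
│ │ │    A ↑│
│ │ └─┬───╴ │
│ │   │     │
│ ├─╴ ├───┐ │
│ │   │   │ │
│ │ ╶─┘ ╷ └─┤
│ │     │   │
├─┴─────┴─┐ │
│         │ │
│ ╶─┬───┐ │ │
│   │   │ │ │
│ ╷ │ ╷ ╵ ╵ │
│ │ │ │     │
└─┴─┴─┴─────┘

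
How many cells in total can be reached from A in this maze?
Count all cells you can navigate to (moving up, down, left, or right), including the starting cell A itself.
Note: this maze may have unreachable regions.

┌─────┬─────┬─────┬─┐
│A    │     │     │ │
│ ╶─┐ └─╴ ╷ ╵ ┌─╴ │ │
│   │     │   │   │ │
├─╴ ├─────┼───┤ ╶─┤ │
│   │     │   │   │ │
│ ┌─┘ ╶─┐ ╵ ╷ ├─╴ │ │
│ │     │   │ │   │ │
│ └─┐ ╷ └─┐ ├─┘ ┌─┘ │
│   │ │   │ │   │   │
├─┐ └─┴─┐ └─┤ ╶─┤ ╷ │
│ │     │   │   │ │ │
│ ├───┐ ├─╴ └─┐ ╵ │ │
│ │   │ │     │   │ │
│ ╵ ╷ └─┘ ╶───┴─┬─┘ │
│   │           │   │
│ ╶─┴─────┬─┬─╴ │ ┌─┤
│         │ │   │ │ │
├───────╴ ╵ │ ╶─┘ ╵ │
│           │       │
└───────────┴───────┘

Using BFS/flood-fill to find all reachable cells from A:
Maze size: 10 × 10 = 100 total cells
All cells are reachable — the maze is fully connected.
Reachable cells: 100

Reachable region (· marks reachable cells):

┌─────┬─────┬─────┬─┐
│A · ·│· · ·│· · ·│·│
│ ╶─┐ └─╴ ╷ ╵ ┌─╴ │ │
│· ·│· · ·│· ·│· ·│·│
├─╴ ├─────┼───┤ ╶─┤ │
│· ·│· · ·│· ·│· ·│·│
│ ┌─┘ ╶─┐ ╵ ╷ ├─╴ │ │
│·│· · ·│· ·│·│· ·│·│
│ └─┐ ╷ └─┐ ├─┘ ┌─┘ │
│· ·│·│· ·│·│· ·│· ·│
├─┐ └─┴─┐ └─┤ ╶─┤ ╷ │
│·│· · ·│· ·│· ·│·│·│
│ ├───┐ ├─╴ └─┐ ╵ │ │
│·│· ·│·│· · ·│· ·│·│
│ ╵ ╷ └─┘ ╶───┴─┬─┘ │
│· ·│· · · · · ·│· ·│
│ ╶─┴─────┬─┬─╴ │ ┌─┤
│· · · · ·│·│· ·│·│·│
├───────╴ ╵ │ ╶─┘ ╵ │
│· · · · · ·│· · · ·│
└───────────┴───────┘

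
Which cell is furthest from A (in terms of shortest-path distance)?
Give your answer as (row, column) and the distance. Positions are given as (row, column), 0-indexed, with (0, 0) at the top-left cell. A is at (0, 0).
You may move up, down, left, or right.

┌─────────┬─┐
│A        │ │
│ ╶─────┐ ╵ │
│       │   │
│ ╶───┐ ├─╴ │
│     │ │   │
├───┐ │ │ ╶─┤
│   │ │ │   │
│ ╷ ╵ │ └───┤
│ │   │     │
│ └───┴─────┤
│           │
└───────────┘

Computing BFS distances from A to all cells:
Furthest cell: (5, 5)
Distance: 16 steps

Path from A to the furthest cell:

┌─────────┬─┐
│A        │ │
│ ╶─────┐ ╵ │
│↓      │   │
│ ╶───┐ ├─╴ │
│↳ → ↓│ │   │
├───┐ │ │ ╶─┤
│↓ ↰│↓│ │   │
│ ╷ ╵ │ └───┤
│↓│↑ ↲│     │
│ └───┴─────┤
│↳ → → → → B│
└───────────┘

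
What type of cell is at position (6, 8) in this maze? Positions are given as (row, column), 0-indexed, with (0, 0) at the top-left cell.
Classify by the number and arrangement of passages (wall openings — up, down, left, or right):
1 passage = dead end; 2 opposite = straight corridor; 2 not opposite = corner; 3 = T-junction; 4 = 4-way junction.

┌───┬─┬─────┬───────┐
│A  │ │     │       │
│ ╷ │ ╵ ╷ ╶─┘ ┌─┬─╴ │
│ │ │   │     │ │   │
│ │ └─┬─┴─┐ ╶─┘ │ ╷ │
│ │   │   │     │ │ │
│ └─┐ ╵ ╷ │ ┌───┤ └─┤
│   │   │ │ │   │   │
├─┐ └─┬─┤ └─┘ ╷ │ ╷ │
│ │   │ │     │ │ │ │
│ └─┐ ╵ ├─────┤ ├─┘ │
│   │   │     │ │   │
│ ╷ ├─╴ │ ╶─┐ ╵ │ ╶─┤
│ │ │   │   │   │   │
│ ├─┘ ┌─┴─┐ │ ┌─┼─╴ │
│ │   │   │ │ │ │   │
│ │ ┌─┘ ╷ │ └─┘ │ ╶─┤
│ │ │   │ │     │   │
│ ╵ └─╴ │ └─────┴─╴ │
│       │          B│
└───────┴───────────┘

Checking cell at (6, 8):
Number of passages: 2
Cell type: corner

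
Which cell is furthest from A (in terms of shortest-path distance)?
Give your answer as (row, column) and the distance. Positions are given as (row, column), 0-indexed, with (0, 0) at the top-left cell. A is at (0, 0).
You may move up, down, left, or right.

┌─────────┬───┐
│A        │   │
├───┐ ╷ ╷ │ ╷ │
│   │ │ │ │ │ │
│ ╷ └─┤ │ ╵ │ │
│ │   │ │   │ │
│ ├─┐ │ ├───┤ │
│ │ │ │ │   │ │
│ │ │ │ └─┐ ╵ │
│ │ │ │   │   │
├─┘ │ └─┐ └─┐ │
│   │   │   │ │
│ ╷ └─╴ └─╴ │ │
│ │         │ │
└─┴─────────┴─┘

Computing BFS distances from A to all cells:
Furthest cell: (4, 0)
Distance: 24 steps

Path from A to the furthest cell:

┌─────────┬───┐
│A → → ↓  │   │
├───┐ ╷ ╷ │ ╷ │
│↓ ↰│ │↓│ │ │ │
│ ╷ └─┤ │ ╵ │ │
│↓│↑ ↰│↓│   │ │
│ ├─┐ │ ├───┤ │
│↓│ │↑│↓│   │ │
│ │ │ │ └─┐ ╵ │
│B│ │↑│↳ ↓│   │
├─┘ │ └─┐ └─┐ │
│   │↑ ↰│↳ ↓│ │
│ ╷ └─╴ └─╴ │ │
│ │    ↑ ← ↲│ │
└─┴─────────┴─┘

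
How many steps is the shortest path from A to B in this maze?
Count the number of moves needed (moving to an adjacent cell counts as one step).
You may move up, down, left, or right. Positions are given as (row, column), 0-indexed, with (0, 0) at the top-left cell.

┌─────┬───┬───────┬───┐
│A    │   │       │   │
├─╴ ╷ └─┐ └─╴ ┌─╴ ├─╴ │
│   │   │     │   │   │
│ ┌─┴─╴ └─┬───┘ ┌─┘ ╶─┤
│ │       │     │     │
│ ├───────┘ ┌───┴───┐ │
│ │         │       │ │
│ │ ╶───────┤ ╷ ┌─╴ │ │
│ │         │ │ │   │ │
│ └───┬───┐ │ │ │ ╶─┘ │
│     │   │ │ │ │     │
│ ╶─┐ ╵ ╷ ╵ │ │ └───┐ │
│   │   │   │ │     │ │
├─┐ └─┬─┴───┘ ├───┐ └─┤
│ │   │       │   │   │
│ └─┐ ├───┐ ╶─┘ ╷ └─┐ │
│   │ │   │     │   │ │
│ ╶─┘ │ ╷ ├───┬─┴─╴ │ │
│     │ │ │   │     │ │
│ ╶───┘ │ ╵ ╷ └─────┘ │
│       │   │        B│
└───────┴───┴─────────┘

Using BFS to find shortest path:
Start: (0, 0), End: (10, 10)
Path found:
(0,0) → (0,1) → (1,1) → (1,0) → (2,0) → (3,0) → (4,0) → (5,0) → (6,0) → (6,1) → (7,1) → (7,2) → (8,2) → (9,2) → (9,1) → (9,0) → (10,0) → (10,1) → (10,2) → (10,3) → (9,3) → (8,3) → (8,4) → (9,4) → (10,4) → (10,5) → (9,5) → (9,6) → (10,6) → (10,7) → (10,8) → (10,9) → (10,10)
Number of steps: 32

Solution:

┌─────┬───┬───────┬───┐
│A ↓  │   │       │   │
├─╴ ╷ └─┐ └─╴ ┌─╴ ├─╴ │
│↓ ↲│   │     │   │   │
│ ┌─┴─╴ └─┬───┘ ┌─┘ ╶─┤
│↓│       │     │     │
│ ├───────┘ ┌───┴───┐ │
│↓│         │       │ │
│ │ ╶───────┤ ╷ ┌─╴ │ │
│↓│         │ │ │   │ │
│ └───┬───┐ │ │ │ ╶─┘ │
│↓    │   │ │ │ │     │
│ ╶─┐ ╵ ╷ ╵ │ │ └───┐ │
│↳ ↓│   │   │ │     │ │
├─┐ └─┬─┴───┘ ├───┐ └─┤
│ │↳ ↓│       │   │   │
│ └─┐ ├───┐ ╶─┘ ╷ └─┐ │
│   │↓│↱ ↓│     │   │ │
│ ╶─┘ │ ╷ ├───┬─┴─╴ │ │
│↓ ← ↲│↑│↓│↱ ↓│     │ │
│ ╶───┘ │ ╵ ╷ └─────┘ │
│↳ → → ↑│↳ ↑│↳ → → → B│
└───────┴───┴─────────┘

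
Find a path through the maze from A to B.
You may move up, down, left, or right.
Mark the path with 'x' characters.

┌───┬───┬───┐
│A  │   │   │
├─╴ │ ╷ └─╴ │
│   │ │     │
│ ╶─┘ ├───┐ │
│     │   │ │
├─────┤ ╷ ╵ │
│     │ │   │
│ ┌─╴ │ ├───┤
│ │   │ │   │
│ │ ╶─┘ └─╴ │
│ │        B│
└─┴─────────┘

Finding the shortest path through the maze:
Path length: 22 steps
Directions: right → down → left → down → right → right → up → up → right → down → right → right → down → down → left → up → left → down → down → down → right → right

Solution:

┌───┬───┬───┐
│A x│x x│   │
├─╴ │ ╷ └─╴ │
│x x│x│x x x│
│ ╶─┘ ├───┐ │
│x x x│x x│x│
├─────┤ ╷ ╵ │
│     │x│x x│
│ ┌─╴ │ ├───┤
│ │   │x│   │
│ │ ╶─┘ └─╴ │
│ │    x x B│
└─┴─────────┘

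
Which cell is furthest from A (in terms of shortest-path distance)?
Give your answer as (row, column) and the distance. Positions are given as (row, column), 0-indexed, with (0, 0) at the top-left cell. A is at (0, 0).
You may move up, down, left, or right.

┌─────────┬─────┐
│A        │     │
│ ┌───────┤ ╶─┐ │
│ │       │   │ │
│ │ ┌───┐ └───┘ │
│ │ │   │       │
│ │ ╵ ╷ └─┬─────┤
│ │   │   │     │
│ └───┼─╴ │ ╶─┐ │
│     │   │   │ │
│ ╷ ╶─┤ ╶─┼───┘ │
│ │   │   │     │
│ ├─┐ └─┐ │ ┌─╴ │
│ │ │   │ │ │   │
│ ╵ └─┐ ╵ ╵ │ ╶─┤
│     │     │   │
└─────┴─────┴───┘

Computing BFS distances from A to all cells:
Furthest cell: (1, 6)
Distance: 37 steps

Path from A to the furthest cell:

┌─────────┬─────┐
│A        │↓ ← ↰│
│ ┌───────┤ ╶─┐ │
│↓│↱ → → ↓│↳ B│↑│
│ │ ┌───┐ └───┘ │
│↓│↑│↓ ↰│↳ → → ↑│
│ │ ╵ ╷ └─┬─────┤
│↓│↑ ↲│↑ ↰│     │
│ └───┼─╴ │ ╶─┐ │
│↳ ↓  │↱ ↑│   │ │
│ ╷ ╶─┤ ╶─┼───┘ │
│ │↳ ↓│↑ ↰│     │
│ ├─┐ └─┐ │ ┌─╴ │
│ │ │↳ ↓│↑│ │   │
│ ╵ └─┐ ╵ ╵ │ ╶─┤
│     │↳ ↑  │   │
└─────┴─────┴───┘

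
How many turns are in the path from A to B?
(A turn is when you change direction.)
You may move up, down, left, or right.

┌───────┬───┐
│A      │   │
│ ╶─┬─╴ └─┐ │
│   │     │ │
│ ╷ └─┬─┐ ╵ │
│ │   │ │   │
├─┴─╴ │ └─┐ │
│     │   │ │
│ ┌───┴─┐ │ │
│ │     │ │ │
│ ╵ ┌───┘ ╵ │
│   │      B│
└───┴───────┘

Directions: right, right, right, down, right, down, right, down, down, down
Number of turns: 5

Solution:

┌───────┬───┐
│A → → ↓│   │
│ ╶─┬─╴ └─┐ │
│   │  ↳ ↓│ │
│ ╷ └─┬─┐ ╵ │
│ │   │ │↳ ↓│
├─┴─╴ │ └─┐ │
│     │   │↓│
│ ┌───┴─┐ │ │
│ │     │ │↓│
│ ╵ ┌───┘ ╵ │
│   │      B│
└───┴───────┘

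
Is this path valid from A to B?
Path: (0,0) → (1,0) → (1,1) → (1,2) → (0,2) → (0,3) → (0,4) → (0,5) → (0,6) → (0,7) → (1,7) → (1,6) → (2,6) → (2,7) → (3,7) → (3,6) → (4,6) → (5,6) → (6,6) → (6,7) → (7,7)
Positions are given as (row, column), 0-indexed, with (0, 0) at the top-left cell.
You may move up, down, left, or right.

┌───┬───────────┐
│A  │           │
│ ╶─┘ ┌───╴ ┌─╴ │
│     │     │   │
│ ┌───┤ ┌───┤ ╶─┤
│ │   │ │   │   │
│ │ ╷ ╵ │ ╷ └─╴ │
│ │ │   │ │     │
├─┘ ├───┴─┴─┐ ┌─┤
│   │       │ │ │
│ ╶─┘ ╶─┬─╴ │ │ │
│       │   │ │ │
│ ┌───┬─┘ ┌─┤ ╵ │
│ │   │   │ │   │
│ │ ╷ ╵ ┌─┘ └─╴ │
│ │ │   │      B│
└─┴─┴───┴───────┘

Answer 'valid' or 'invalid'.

Checking path validity:
Result: All consecutive moves are passable.

valid

Correct solution:

┌───┬───────────┐
│A  │↱ → → → → ↓│
│ ╶─┘ ┌───╴ ┌─╴ │
│↳ → ↑│     │↓ ↲│
│ ┌───┤ ┌───┤ ╶─┤
│ │   │ │   │↳ ↓│
│ │ ╷ ╵ │ ╷ └─╴ │
│ │ │   │ │  ↓ ↲│
├─┘ ├───┴─┴─┐ ┌─┤
│   │       │↓│ │
│ ╶─┘ ╶─┬─╴ │ │ │
│       │   │↓│ │
│ ┌───┬─┘ ┌─┤ ╵ │
│ │   │   │ │↳ ↓│
│ │ ╷ ╵ ┌─┘ └─╴ │
│ │ │   │      B│
└─┴─┴───┴───────┘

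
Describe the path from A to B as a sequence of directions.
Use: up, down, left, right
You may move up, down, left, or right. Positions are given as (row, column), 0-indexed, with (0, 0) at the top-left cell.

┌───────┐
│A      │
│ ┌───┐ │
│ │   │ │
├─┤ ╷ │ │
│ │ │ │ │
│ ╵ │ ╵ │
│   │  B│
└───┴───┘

Finding the path and converting it to directions:
Path through cells: (0,0) → (0,1) → (0,2) → (0,3) → (1,3) → (2,3) → (3,3)
Directions: right, right, right, down, down, down

Solution:

┌───────┐
│A → → ↓│
│ ┌───┐ │
│ │   │↓│
├─┤ ╷ │ │
│ │ │ │↓│
│ ╵ │ ╵ │
│   │  B│
└───┴───┘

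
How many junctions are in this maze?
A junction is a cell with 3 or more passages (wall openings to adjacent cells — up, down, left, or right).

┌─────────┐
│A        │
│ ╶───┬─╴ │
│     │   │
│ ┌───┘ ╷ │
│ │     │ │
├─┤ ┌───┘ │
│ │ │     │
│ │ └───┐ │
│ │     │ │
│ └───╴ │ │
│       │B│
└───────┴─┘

Checking each cell for number of passages:

Junctions found (3+ passages):
  (1, 0): 3 passages
  (1, 4): 3 passages
  (3, 4): 3 passages
Total junctions: 3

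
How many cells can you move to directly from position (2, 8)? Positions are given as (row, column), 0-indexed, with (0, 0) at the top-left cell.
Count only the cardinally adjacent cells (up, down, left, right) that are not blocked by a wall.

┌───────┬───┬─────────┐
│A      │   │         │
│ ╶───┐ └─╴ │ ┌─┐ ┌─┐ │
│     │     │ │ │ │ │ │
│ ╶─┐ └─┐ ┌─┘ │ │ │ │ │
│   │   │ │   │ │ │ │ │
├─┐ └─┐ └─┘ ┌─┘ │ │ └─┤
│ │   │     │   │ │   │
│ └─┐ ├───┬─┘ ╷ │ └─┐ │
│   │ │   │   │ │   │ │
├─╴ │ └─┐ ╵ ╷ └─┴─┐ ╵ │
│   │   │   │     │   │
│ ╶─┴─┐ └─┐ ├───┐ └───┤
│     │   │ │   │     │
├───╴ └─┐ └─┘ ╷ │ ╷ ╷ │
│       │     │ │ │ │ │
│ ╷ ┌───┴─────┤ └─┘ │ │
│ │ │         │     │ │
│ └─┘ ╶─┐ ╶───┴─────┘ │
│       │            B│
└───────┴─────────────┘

Checking passable neighbors of (2, 8):
Neighbors: (1, 8), (3, 8)
Count: 2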